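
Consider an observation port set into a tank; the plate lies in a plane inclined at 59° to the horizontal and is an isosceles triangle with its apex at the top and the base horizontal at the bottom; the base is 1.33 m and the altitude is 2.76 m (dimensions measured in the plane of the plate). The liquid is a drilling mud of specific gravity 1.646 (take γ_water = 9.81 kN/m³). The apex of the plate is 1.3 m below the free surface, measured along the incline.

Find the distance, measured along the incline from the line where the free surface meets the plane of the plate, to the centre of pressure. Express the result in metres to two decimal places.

y_p = 3.27 m

γ = 1.646 × 9.81 = 16.14726 kN/m³.
Let θ = 59° be the plate's angle to the horizontal; measure y along the incline from where the plane meets the free surface. Vertical depth h = y·sinθ with sinθ = 0.857167.
With the apex up, the centroid sits 2h/3 = 2 × 2.76/3 = 1.84 m below the apex, so y_c = 1.3 + 1.84 = 3.14 m and h_c = 3.14 × 0.857167 = 2.6915 m.
A = ½ × 1.33 × 2.76 = 1.8354 m².
Resultant F = γ·h_c·A = 16.14726 × 2.6915 × 1.8354 = 79.7671 kN.
I_c = b·h³/36 = 1.33 × 2.76³/36 = 0.776741 m⁴.
Centre of pressure: y_p = y_c + I_c/(y_c·A) = 3.14 + 0.776741/(3.14 × 1.8354) = 3.14 + 0.134777 = 3.27478 m along the plane.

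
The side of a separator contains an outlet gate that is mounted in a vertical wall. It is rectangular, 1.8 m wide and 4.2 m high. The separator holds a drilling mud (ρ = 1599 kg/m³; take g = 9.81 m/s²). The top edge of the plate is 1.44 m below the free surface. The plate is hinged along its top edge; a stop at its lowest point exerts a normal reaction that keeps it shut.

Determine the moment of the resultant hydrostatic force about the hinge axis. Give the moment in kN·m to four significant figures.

γ = ρg = 1599 × 9.81 / 1000 = 15.68619 kN/m³.
The centroid lies 4.2/2 = 2.1 m below the top edge, so the centroid depth is h_c = 1.44 + 2.1 = 3.54 m.
A = 1.8 × 4.2 = 7.56 m².
Resultant F = γ·h_c·A = 15.68619 × 3.54 × 7.56 = 419.8 kN.
I_c = b·h³/12 = 1.8 × 4.2³/12 = 11.1132 m⁴.
Centre of pressure: y_p = y_c + I_c/(y_c·A) = 3.54 + 11.1132/(3.54 × 7.56) = 3.54 + 0.415254 = 3.95525 m along the plane.
The resultant acts 2.1 + 0.415254 = 2.51525 m (along the plate) below the hinge at the top edge, so the moment about the hinge is M = F × 2.51525 = 419.8 × 2.51525 = 1055.9 kN·m.

M ≈ 1056 kN·m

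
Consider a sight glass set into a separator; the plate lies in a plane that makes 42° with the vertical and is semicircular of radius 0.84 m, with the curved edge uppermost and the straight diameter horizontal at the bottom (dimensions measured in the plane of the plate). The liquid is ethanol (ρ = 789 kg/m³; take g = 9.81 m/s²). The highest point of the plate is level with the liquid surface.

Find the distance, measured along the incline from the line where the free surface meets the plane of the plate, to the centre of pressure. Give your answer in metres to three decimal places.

y_p = 0.585 m

γ = ρg = 789 × 9.81 / 1000 = 7.74009 kN/m³.
The plate makes 42° with the vertical, i.e. θ = 90° − 42° = 48° to the horizontal. Measuring y along the incline from the free-surface line, vertical depth h = y·sinθ with sinθ = 0.743145.
The centroid lies 4r/(3π) = 0.356507 m above the diameter, so r − 4r/(3π) = 0.84 − 0.356507 = 0.483493 m below the topmost point, so y_c = 0.483493 m and h_c = 0.483493 × 0.743145 = 0.359305 m.
A = πr²/2 = π × 0.84²/2 = 1.10835 m².
Resultant F = γ·h_c·A = 7.74009 × 0.359305 × 1.10835 = 3.08238 kN.
I_c = (π/8 − 8/(9π))·r⁴ = 0.109757 × 0.84⁴ = 0.0546449 m⁴.
Centre of pressure: y_p = y_c + I_c/(y_c·A) = 0.483493 + 0.0546449/(0.483493 × 1.10835) = 0.483493 + 0.101972 = 0.585465 m along the plane.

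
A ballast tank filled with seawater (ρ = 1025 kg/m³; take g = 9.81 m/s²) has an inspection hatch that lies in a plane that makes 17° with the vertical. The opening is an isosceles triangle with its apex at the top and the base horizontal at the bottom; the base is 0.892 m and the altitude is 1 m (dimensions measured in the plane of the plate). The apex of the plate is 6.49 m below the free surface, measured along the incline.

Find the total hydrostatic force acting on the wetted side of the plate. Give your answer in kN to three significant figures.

F ≈ 30.7 kN

γ = ρg = 1025 × 9.81 / 1000 = 10.05525 kN/m³.
The plate makes 17° with the vertical, i.e. θ = 90° − 17° = 73° to the horizontal. Measuring y along the incline from the free-surface line, vertical depth h = y·sinθ with sinθ = 0.956305.
With the apex up, the centroid sits 2h/3 = 2 × 1/3 = 0.666667 m below the apex, so y_c = 6.49 + 0.666667 = 7.15667 m and h_c = 7.15667 × 0.956305 = 6.84396 m.
A = ½ × 0.892 × 1 = 0.446 m².
Resultant F = γ·h_c·A = 10.05525 × 6.84396 × 0.446 = 30.6927 kN.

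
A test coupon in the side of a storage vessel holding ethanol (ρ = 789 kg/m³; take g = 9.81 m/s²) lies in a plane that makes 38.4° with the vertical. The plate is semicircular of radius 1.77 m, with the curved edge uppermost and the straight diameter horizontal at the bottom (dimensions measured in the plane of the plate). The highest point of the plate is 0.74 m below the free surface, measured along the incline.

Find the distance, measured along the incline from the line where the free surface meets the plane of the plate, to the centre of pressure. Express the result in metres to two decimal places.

y_p = 1.88 m

γ = ρg = 789 × 9.81 / 1000 = 7.74009 kN/m³.
The plate makes 38.4° with the vertical, i.e. θ = 90° − 38.4° = 51.6° to the horizontal. Measuring y along the incline from the free-surface line, vertical depth h = y·sinθ with sinθ = 0.783693.
The centroid lies 4r/(3π) = 0.751211 m above the diameter, so r − 4r/(3π) = 1.77 − 0.751211 = 1.01879 m below the topmost point, so y_c = 0.74 + 1.01879 = 1.75879 m and h_c = 1.75879 × 0.783693 = 1.37835 m.
A = πr²/2 = π × 1.77²/2 = 4.92115 m².
Resultant F = γ·h_c·A = 7.74009 × 1.37835 × 4.92115 = 52.5015 kN.
I_c = (π/8 − 8/(9π))·r⁴ = 0.109757 × 1.77⁴ = 1.07727 m⁴.
Centre of pressure: y_p = y_c + I_c/(y_c·A) = 1.75879 + 1.07727/(1.75879 × 4.92115) = 1.75879 + 0.124464 = 1.88325 m along the plane.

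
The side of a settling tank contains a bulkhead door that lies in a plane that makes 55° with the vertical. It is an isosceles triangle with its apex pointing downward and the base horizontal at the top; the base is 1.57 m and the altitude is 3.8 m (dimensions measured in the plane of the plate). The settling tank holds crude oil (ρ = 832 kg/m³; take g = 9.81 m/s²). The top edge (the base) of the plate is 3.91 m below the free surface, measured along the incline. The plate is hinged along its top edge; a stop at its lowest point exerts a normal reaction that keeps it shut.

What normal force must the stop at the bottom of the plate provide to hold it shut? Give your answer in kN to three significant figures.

γ = ρg = 832 × 9.81 / 1000 = 8.16192 kN/m³.
The plate makes 55° with the vertical, i.e. θ = 90° − 55° = 35° to the horizontal. Measuring y along the incline from the free-surface line, vertical depth h = y·sinθ with sinθ = 0.573576.
With the apex down, the centroid sits h/3 = 3.8/3 = 1.26667 m below the base (the top edge), so y_c = 3.91 + 1.26667 = 5.17667 m and h_c = 5.17667 × 0.573576 = 2.96921 m.
A = ½ × 1.57 × 3.8 = 2.983 m².
Resultant F = γ·h_c·A = 8.16192 × 2.96921 × 2.983 = 72.2914 kN.
I_c = b·h³/36 = 1.57 × 3.8³/36 = 2.39303 m⁴.
Centre of pressure: y_p = y_c + I_c/(y_c·A) = 5.17667 + 2.39303/(5.17667 × 2.983) = 5.17667 + 0.154969 = 5.33164 m along the plane.
The resultant acts 1.26667 + 0.154969 = 1.42164 m (along the plate) below the hinge at the top edge, so the moment about the hinge is M = F × 1.42164 = 72.2914 × 1.42164 = 102.772 kN·m.
A normal force at the bottom, 3.8 m from the hinge, must supply this moment: P = 102.772/3.8 = 27.0453 kN.

P ≈ 27.0 kN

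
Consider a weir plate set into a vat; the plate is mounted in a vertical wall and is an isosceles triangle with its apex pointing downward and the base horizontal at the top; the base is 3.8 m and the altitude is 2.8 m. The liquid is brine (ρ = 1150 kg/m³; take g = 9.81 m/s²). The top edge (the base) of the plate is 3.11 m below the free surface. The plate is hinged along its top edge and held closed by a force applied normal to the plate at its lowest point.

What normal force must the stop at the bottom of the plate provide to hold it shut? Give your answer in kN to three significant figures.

P ≈ 90.2 kN

γ = ρg = 1150 × 9.81 / 1000 = 11.2815 kN/m³.
With the apex down, the centroid sits h/3 = 2.8/3 = 0.933333 m below the base (the top edge), so the centroid depth is h_c = 3.11 + 0.933333 = 4.04333 m.
A = ½ × 3.8 × 2.8 = 5.32 m².
Resultant F = γ·h_c·A = 11.2815 × 4.04333 × 5.32 = 242.671 kN.
I_c = b·h³/36 = 3.8 × 2.8³/36 = 2.31716 m⁴.
Centre of pressure: y_p = y_c + I_c/(y_c·A) = 4.04333 + 2.31716/(4.04333 × 5.32) = 4.04333 + 0.107722 = 4.15105 m along the plane.
The resultant acts 0.933333 + 0.107722 = 1.04106 m (along the plate) below the hinge at the top edge, so the moment about the hinge is M = F × 1.04106 = 242.671 × 1.04106 = 252.635 kN·m.
A normal force at the bottom, 2.8 m from the hinge, must supply this moment: P = 252.635/2.8 = 90.2268 kN.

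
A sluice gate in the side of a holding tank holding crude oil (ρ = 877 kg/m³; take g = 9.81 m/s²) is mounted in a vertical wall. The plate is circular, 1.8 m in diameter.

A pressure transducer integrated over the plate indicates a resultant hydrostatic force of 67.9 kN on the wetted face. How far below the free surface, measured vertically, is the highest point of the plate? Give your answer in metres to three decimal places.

d_top ≈ 2.201 m

γ = ρg = 877 × 9.81 / 1000 = 8.60337 kN/m³.
A = π(0.9)² = 2.54469 m².
From F = γ·h_c·A, the centroid depth is h_c = 67.9/(8.60337 × 2.54469) = 3.10146 m.
The centroid is at the centre, 0.9 m below the top of the plate, so the highest point sits at h_top = 3.10146 − 0.9 = 2.20146 m below the surface.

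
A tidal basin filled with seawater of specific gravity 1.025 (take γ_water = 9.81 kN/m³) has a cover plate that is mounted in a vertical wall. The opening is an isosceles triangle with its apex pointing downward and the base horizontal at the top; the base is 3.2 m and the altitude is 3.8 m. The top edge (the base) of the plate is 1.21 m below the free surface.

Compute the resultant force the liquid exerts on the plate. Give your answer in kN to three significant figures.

γ = 1.025 × 9.81 = 10.05525 kN/m³.
With the apex down, the centroid sits h/3 = 3.8/3 = 1.26667 m below the base (the top edge), so the centroid depth is h_c = 1.21 + 1.26667 = 2.47667 m.
A = ½ × 3.2 × 3.8 = 6.08 m².
Resultant F = γ·h_c·A = 10.05525 × 2.47667 × 6.08 = 151.413 kN.

F ≈ 151 kN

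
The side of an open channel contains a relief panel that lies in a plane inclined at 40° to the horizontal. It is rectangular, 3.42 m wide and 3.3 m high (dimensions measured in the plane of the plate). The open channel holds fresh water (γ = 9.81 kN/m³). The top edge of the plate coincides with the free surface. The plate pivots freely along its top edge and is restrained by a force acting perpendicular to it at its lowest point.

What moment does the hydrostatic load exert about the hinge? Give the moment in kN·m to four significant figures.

γ = 9.81 kN/m³.
Let θ = 40° be the plate's angle to the horizontal; measure y along the incline from where the plane meets the free surface. Vertical depth h = y·sinθ with sinθ = 0.642788.
The centroid lies 3.3/2 = 1.65 m below the top edge, so y_c = 1.65 m and h_c = 1.65 × 0.642788 = 1.0606 m.
A = 3.42 × 3.3 = 11.286 m².
Resultant F = γ·h_c·A = 9.81 × 1.0606 × 11.286 = 117.425 kN.
I_c = b·h³/12 = 3.42 × 3.3³/12 = 10.242 m⁴.
Centre of pressure: y_p = y_c + I_c/(y_c·A) = 1.65 + 10.242/(1.65 × 11.286) = 1.65 + 0.549998 = 2.2 m along the plane.
The resultant acts 1.65 + 0.549998 = 2.2 m (along the plate) below the hinge at the top edge, so the moment about the hinge is M = F × 2.2 = 117.425 × 2.2 = 258.335 kN·m.

M ≈ 258.3 kN·m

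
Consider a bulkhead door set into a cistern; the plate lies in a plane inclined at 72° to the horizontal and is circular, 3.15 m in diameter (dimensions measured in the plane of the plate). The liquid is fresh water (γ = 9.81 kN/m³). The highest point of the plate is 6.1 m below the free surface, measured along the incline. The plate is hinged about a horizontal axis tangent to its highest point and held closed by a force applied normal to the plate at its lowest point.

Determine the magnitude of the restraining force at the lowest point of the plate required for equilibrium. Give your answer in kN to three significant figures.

P ≈ 293 kN

γ = 9.81 kN/m³.
Let θ = 72° be the plate's angle to the horizontal; measure y along the incline from where the plane meets the free surface. Vertical depth h = y·sinθ with sinθ = 0.951057.
The centroid is at the centre, 1.575 m below the top of the plate, so y_c = 6.1 + 1.575 = 7.675 m and h_c = 7.675 × 0.951057 = 7.29936 m.
A = π(1.575)² = 7.79311 m².
Resultant F = γ·h_c·A = 9.81 × 7.29936 × 7.79311 = 558.039 kN.
I_c = πr⁴/4 = π × 1.575⁴/4 = 4.83295 m⁴.
Centre of pressure: y_p = y_c + I_c/(y_c·A) = 7.675 + 4.83295/(7.675 × 7.79311) = 7.675 + 0.0808022 = 7.7558 m along the plane.
The resultant acts 1.575 + 0.0808022 = 1.6558 m (along the plate) below the hinge at the top edge, so the moment about the hinge is M = F × 1.6558 = 558.039 × 1.6558 = 924.001 kN·m.
A normal force at the bottom, 3.15 m from the hinge, must supply this moment: P = 924.001/3.15 = 293.334 kN.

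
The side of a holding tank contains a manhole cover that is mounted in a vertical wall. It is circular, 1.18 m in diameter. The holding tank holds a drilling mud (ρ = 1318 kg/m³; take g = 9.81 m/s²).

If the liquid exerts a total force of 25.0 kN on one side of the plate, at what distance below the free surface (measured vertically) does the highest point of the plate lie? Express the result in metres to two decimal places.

d_top ≈ 1.18 m

γ = ρg = 1318 × 9.81 / 1000 = 12.92958 kN/m³.
A = π(0.59)² = 1.09359 m².
From F = γ·h_c·A, the centroid depth is h_c = 25.0/(12.92958 × 1.09359) = 1.76808 m.
The centroid is at the centre, 0.59 m below the top of the plate, so the highest point sits at h_top = 1.76808 − 0.59 = 1.17808 m below the surface.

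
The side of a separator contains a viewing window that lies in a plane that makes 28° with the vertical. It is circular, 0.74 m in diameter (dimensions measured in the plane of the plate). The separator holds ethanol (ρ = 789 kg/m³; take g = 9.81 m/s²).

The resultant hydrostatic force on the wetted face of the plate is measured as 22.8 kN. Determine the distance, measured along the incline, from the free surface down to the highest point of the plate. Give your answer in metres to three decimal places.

γ = ρg = 789 × 9.81 / 1000 = 7.74009 kN/m³.
A = π(0.37)² = 0.430084 m².
From F = γ·h_c·A, the centroid depth is h_c = 22.8/(7.74009 × 0.430084) = 6.84913 m.
The plate makes 28° with the vertical, i.e. θ = 90° − 28° = 62° to the horizontal. Measuring y along the incline from the free-surface line, vertical depth h = y·sinθ with sinθ = 0.882948.
Along the incline, y_c = h_c/sinθ = 6.84913/0.882948 = 7.75712 m.
The centroid is at the centre, 0.37 m below the top of the plate, so the highest point sits at y_top = 7.75712 − 0.37 = 7.38712 m along the incline.

y_top ≈ 7.387 m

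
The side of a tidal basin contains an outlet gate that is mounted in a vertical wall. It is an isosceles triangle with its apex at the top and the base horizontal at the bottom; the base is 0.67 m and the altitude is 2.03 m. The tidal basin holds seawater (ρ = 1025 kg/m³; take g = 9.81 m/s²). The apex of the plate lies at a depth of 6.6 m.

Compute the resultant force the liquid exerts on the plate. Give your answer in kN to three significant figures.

F ≈ 54.4 kN

γ = ρg = 1025 × 9.81 / 1000 = 10.05525 kN/m³.
With the apex up, the centroid sits 2h/3 = 2 × 2.03/3 = 1.35333 m below the apex, so the centroid depth is h_c = 6.6 + 1.35333 = 7.95333 m.
A = ½ × 0.67 × 2.03 = 0.68005 m².
Resultant F = γ·h_c·A = 10.05525 × 7.95333 × 0.68005 = 54.3854 kN.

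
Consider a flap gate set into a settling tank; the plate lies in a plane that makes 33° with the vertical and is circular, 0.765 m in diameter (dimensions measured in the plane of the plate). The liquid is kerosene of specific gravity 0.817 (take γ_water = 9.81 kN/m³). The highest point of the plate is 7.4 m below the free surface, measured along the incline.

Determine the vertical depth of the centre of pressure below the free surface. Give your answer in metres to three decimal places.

γ = 0.817 × 9.81 = 8.01477 kN/m³.
The plate makes 33° with the vertical, i.e. θ = 90° − 33° = 57° to the horizontal. Measuring y along the incline from the free-surface line, vertical depth h = y·sinθ with sinθ = 0.838671.
The centroid is at the centre, 0.3825 m below the top of the plate, so y_c = 7.4 + 0.3825 = 7.7825 m and h_c = 7.7825 × 0.838671 = 6.52696 m.
A = π(0.3825)² = 0.459635 m².
Resultant F = γ·h_c·A = 8.01477 × 6.52696 × 0.459635 = 24.0445 kN.
I_c = πr⁴/4 = π × 0.3825⁴/4 = 0.0168119 m⁴.
Centre of pressure: y_p = y_c + I_c/(y_c·A) = 7.7825 + 0.0168119/(7.7825 × 0.459635) = 7.7825 + 0.00469986 = 7.7872 m along the plane.
Vertically, h_p = y_p·sinθ = 7.7872 × 0.838671 = 6.5309 m.

h_p = 6.531 m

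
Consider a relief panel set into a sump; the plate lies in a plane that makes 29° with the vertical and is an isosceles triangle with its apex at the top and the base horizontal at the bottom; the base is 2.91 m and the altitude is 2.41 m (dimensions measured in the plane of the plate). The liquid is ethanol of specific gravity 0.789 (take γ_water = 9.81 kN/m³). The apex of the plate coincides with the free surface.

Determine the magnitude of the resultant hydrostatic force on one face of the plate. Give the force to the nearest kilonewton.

γ = 0.789 × 9.81 = 7.74009 kN/m³.
The plate makes 29° with the vertical, i.e. θ = 90° − 29° = 61° to the horizontal. Measuring y along the incline from the free-surface line, vertical depth h = y·sinθ with sinθ = 0.874620.
With the apex up, the centroid sits 2h/3 = 2 × 2.41/3 = 1.60667 m below the apex, so y_c = 1.60667 m and h_c = 1.60667 × 0.874620 = 1.40523 m.
A = ½ × 2.91 × 2.41 = 3.50655 m².
Resultant F = γ·h_c·A = 7.74009 × 1.40523 × 3.50655 = 38.1394 kN.

F ≈ 38 kN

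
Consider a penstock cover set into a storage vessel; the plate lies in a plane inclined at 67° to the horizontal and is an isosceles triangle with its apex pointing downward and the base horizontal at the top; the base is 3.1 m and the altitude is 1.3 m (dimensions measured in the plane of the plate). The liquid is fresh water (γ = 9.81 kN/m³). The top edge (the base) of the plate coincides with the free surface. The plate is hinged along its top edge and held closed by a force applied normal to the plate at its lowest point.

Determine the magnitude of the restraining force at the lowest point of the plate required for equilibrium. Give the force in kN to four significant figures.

γ = 9.81 kN/m³.
Let θ = 67° be the plate's angle to the horizontal; measure y along the incline from where the plane meets the free surface. Vertical depth h = y·sinθ with sinθ = 0.920505.
With the apex down, the centroid sits h/3 = 1.3/3 = 0.433333 m below the base (the top edge), so y_c = 0.433333 m and h_c = 0.433333 × 0.920505 = 0.398885 m.
A = ½ × 3.1 × 1.3 = 2.015 m².
Resultant F = γ·h_c·A = 9.81 × 0.398885 × 2.015 = 7.88482 kN.
I_c = b·h³/36 = 3.1 × 1.3³/36 = 0.189186 m⁴.
Centre of pressure: y_p = y_c + I_c/(y_c·A) = 0.433333 + 0.189186/(0.433333 × 2.015) = 0.433333 + 0.216667 = 0.65 m along the plane.
The resultant acts 0.433333 + 0.216667 = 0.65 m (along the plate) below the hinge at the top edge, so the moment about the hinge is M = F × 0.65 = 7.88482 × 0.65 = 5.12513 kN·m.
A normal force at the bottom, 1.3 m from the hinge, must supply this moment: P = 5.12513/1.3 = 3.94241 kN.

P ≈ 3.942 kN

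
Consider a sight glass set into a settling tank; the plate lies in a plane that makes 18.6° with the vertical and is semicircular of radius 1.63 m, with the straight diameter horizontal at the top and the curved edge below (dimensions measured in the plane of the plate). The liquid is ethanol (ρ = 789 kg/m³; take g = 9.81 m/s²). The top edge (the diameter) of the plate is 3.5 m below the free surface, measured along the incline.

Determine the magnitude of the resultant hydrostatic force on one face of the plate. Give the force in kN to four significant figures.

γ = ρg = 789 × 9.81 / 1000 = 7.74009 kN/m³.
The plate makes 18.6° with the vertical, i.e. θ = 90° − 18.6° = 71.4° to the horizontal. Measuring y along the incline from the free-surface line, vertical depth h = y·sinθ with sinθ = 0.947768.
The centroid of a semicircle lies 4r/(3π) = 0.691793 m from the diameter, here below the top edge, so y_c = 3.5 + 0.691793 = 4.19179 m and h_c = 4.19179 × 0.947768 = 3.97284 m.
A = πr²/2 = π × 1.63²/2 = 4.17345 m².
Resultant F = γ·h_c·A = 7.74009 × 3.97284 × 4.17345 = 128.334 kN.

F ≈ 128.3 kN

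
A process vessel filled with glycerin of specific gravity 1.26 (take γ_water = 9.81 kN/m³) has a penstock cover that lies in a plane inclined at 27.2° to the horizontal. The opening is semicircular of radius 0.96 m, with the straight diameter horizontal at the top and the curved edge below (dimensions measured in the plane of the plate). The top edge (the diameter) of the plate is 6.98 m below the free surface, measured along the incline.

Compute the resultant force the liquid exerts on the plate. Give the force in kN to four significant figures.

γ = 1.26 × 9.81 = 12.3606 kN/m³.
Let θ = 27.2° be the plate's angle to the horizontal; measure y along the incline from where the plane meets the free surface. Vertical depth h = y·sinθ with sinθ = 0.457098.
The centroid of a semicircle lies 4r/(3π) = 0.407437 m from the diameter, here below the top edge, so y_c = 6.98 + 0.407437 = 7.38744 m and h_c = 7.38744 × 0.457098 = 3.37678 m.
A = πr²/2 = π × 0.96²/2 = 1.44765 m².
Resultant F = γ·h_c·A = 12.3606 × 3.37678 × 1.44765 = 60.4235 kN.

F ≈ 60.42 kN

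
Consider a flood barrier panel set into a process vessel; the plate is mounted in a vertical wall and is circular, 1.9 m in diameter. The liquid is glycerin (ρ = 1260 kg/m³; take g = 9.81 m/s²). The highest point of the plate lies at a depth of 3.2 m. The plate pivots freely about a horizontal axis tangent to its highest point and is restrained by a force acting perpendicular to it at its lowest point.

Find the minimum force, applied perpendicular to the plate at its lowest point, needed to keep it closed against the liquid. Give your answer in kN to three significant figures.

γ = ρg = 1260 × 9.81 / 1000 = 12.3606 kN/m³.
The centroid is at the centre, 0.95 m below the top of the plate, so the centroid depth is h_c = 3.2 + 0.95 = 4.15 m.
A = π(0.95)² = 2.83529 m².
Resultant F = γ·h_c·A = 12.3606 × 4.15 × 2.83529 = 145.44 kN.
I_c = πr⁴/4 = π × 0.95⁴/4 = 0.639712 m⁴.
Centre of pressure: y_p = y_c + I_c/(y_c·A) = 4.15 + 0.639712/(4.15 × 2.83529) = 4.15 + 0.0543674 = 4.20437 m along the plane.
The resultant acts 0.95 + 0.0543674 = 1.00437 m (along the plate) below the hinge at the top edge, so the moment about the hinge is M = F × 1.00437 = 145.44 × 1.00437 = 146.076 kN·m.
A normal force at the bottom, 1.9 m from the hinge, must supply this moment: P = 146.076/1.9 = 76.8821 kN.

P ≈ 76.9 kN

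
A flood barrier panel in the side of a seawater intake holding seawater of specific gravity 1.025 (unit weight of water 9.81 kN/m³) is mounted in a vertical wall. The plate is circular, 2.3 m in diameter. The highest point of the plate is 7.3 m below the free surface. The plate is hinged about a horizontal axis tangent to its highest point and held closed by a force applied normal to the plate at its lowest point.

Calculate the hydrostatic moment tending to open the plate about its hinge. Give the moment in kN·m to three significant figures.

γ = 1.025 × 9.81 = 10.05525 kN/m³.
The centroid is at the centre, 1.15 m below the top of the plate, so the centroid depth is h_c = 7.3 + 1.15 = 8.45 m.
A = π(1.15)² = 4.15476 m².
Resultant F = γ·h_c·A = 10.05525 × 8.45 × 4.15476 = 353.017 kN.
I_c = πr⁴/4 = π × 1.15⁴/4 = 1.37367 m⁴.
Centre of pressure: y_p = y_c + I_c/(y_c·A) = 8.45 + 1.37367/(8.45 × 4.15476) = 8.45 + 0.0391273 = 8.48913 m along the plane.
The resultant acts 1.15 + 0.0391273 = 1.18913 m (along the plate) below the hinge at the top edge, so the moment about the hinge is M = F × 1.18913 = 353.017 × 1.18913 = 419.783 kN·m.

M ≈ 420 kN·m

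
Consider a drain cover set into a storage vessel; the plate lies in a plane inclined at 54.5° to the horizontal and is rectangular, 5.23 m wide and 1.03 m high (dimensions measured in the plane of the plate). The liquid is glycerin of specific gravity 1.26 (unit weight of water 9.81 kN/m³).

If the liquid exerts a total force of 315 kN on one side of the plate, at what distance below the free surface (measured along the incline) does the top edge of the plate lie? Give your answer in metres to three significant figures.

γ = 1.26 × 9.81 = 12.3606 kN/m³.
A = 5.23 × 1.03 = 5.3869 m².
From F = γ·h_c·A, the centroid depth is h_c = 315/(12.3606 × 5.3869) = 4.73077 m.
Let θ = 54.5° be the plate's angle to the horizontal; measure y along the incline from where the plane meets the free surface. Vertical depth h = y·sinθ with sinθ = 0.814116.
Along the incline, y_c = h_c/sinθ = 4.73077/0.814116 = 5.81093 m.
The centroid lies 1.03/2 = 0.515 m below the top edge, so the top edge sits at y_top = 5.81093 − 0.515 = 5.29593 m along the incline.

y_top ≈ 5.30 m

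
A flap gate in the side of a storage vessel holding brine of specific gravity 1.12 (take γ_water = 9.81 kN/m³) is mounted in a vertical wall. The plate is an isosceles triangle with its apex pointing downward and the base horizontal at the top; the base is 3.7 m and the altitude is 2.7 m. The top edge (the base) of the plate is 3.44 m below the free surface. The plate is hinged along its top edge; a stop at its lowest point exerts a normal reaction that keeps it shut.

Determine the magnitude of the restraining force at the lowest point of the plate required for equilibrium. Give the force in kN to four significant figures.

P ≈ 87.63 kN

γ = 1.12 × 9.81 = 10.9872 kN/m³.
With the apex down, the centroid sits h/3 = 2.7/3 = 0.9 m below the base (the top edge), so the centroid depth is h_c = 3.44 + 0.9 = 4.34 m.
A = ½ × 3.7 × 2.7 = 4.995 m².
Resultant F = γ·h_c·A = 10.9872 × 4.34 × 4.995 = 238.184 kN.
I_c = b·h³/36 = 3.7 × 2.7³/36 = 2.02298 m⁴.
Centre of pressure: y_p = y_c + I_c/(y_c·A) = 4.34 + 2.02298/(4.34 × 4.995) = 4.34 + 0.0933182 = 4.43332 m along the plane.
The resultant acts 0.9 + 0.0933182 = 0.993318 m (along the plate) below the hinge at the top edge, so the moment about the hinge is M = F × 0.993318 = 238.184 × 0.993318 = 236.592 kN·m.
A normal force at the bottom, 2.7 m from the hinge, must supply this moment: P = 236.592/2.7 = 87.6267 kN.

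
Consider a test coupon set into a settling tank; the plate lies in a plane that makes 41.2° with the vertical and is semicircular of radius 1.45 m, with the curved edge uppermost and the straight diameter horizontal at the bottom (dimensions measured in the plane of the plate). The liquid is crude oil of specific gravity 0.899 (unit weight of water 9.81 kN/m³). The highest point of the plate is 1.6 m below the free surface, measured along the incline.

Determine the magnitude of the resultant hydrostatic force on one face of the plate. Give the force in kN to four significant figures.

F ≈ 53.35 kN

γ = 0.899 × 9.81 = 8.81919 kN/m³.
The plate makes 41.2° with the vertical, i.e. θ = 90° − 41.2° = 48.8° to the horizontal. Measuring y along the incline from the free-surface line, vertical depth h = y·sinθ with sinθ = 0.752415.
The centroid lies 4r/(3π) = 0.615399 m above the diameter, so r − 4r/(3π) = 1.45 − 0.615399 = 0.834601 m below the topmost point, so y_c = 1.6 + 0.834601 = 2.4346 m and h_c = 2.4346 × 0.752415 = 1.83183 m.
A = πr²/2 = π × 1.45²/2 = 3.3026 m².
Resultant F = γ·h_c·A = 8.81919 × 1.83183 × 3.3026 = 53.3544 kN.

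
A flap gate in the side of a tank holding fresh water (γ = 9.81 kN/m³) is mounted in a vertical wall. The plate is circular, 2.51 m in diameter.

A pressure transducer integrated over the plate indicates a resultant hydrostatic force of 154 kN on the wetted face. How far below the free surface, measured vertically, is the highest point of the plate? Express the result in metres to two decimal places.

d_top ≈ 1.92 m

γ = 9.81 kN/m³.
A = π(1.255)² = 4.94809 m².
From F = γ·h_c·A, the centroid depth is h_c = 154/(9.81 × 4.94809) = 3.17259 m.
The centroid is at the centre, 1.255 m below the top of the plate, so the highest point sits at h_top = 3.17259 − 1.255 = 1.91759 m below the surface.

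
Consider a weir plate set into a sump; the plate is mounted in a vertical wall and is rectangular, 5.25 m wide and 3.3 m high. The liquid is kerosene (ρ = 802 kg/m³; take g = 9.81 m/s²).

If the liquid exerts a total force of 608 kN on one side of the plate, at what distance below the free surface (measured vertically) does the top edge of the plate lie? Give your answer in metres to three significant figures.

d_top ≈ 2.81 m

γ = ρg = 802 × 9.81 / 1000 = 7.86762 kN/m³.
A = 5.25 × 3.3 = 17.325 m².
From F = γ·h_c·A, the centroid depth is h_c = 608/(7.86762 × 17.325) = 4.46054 m.
The centroid lies 3.3/2 = 1.65 m below the top edge, so the top edge sits at h_top = 4.46054 − 1.65 = 2.81054 m below the surface.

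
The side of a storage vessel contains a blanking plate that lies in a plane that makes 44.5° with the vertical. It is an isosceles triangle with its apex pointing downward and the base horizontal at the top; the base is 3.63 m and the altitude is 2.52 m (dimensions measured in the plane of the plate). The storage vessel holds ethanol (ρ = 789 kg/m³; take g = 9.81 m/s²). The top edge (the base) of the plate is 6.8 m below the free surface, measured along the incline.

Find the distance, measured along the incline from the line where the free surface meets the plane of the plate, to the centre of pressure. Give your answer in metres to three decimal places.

y_p = 7.686 m

γ = ρg = 789 × 9.81 / 1000 = 7.74009 kN/m³.
The plate makes 44.5° with the vertical, i.e. θ = 90° − 44.5° = 45.5° to the horizontal. Measuring y along the incline from the free-surface line, vertical depth h = y·sinθ with sinθ = 0.713250.
With the apex down, the centroid sits h/3 = 2.52/3 = 0.84 m below the base (the top edge), so y_c = 6.8 + 0.84 = 7.64 m and h_c = 7.64 × 0.713250 = 5.44923 m.
A = ½ × 3.63 × 2.52 = 4.5738 m².
Resultant F = γ·h_c·A = 7.74009 × 5.44923 × 4.5738 = 192.912 kN.
I_c = b·h³/36 = 3.63 × 2.52³/36 = 1.61364 m⁴.
Centre of pressure: y_p = y_c + I_c/(y_c·A) = 7.64 + 1.61364/(7.64 × 4.5738) = 7.64 + 0.0461781 = 7.68618 m along the plane.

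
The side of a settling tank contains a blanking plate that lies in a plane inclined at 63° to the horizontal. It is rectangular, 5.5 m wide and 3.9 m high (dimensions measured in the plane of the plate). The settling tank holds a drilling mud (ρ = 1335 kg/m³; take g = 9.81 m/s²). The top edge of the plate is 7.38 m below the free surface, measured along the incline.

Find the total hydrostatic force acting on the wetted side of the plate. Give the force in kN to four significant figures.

F ≈ 2335 kN

γ = ρg = 1335 × 9.81 / 1000 = 13.09635 kN/m³.
Let θ = 63° be the plate's angle to the horizontal; measure y along the incline from where the plane meets the free surface. Vertical depth h = y·sinθ with sinθ = 0.891007.
The centroid lies 3.9/2 = 1.95 m below the top edge, so y_c = 7.38 + 1.95 = 9.33 m and h_c = 9.33 × 0.891007 = 8.3131 m.
A = 5.5 × 3.9 = 21.45 m².
Resultant F = γ·h_c·A = 13.09635 × 8.3131 × 21.45 = 2335.29 kN.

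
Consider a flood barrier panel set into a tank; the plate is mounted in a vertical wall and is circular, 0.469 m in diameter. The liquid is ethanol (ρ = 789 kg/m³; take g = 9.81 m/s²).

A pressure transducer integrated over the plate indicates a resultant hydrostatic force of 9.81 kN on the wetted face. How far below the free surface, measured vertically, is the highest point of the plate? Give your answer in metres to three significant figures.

γ = ρg = 789 × 9.81 / 1000 = 7.74009 kN/m³.
A = π(0.2345)² = 0.172757 m².
From F = γ·h_c·A, the centroid depth is h_c = 9.81/(7.74009 × 0.172757) = 7.33647 m.
The centroid is at the centre, 0.2345 m below the top of the plate, so the highest point sits at h_top = 7.33647 − 0.2345 = 7.10197 m below the surface.

d_top ≈ 7.10 m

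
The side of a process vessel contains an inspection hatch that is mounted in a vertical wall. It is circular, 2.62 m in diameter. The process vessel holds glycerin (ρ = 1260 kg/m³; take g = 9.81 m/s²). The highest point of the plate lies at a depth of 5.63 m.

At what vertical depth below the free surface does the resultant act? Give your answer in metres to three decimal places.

h_p = 7.002 m

γ = ρg = 1260 × 9.81 / 1000 = 12.3606 kN/m³.
The centroid is at the centre, 1.31 m below the top of the plate, so the centroid depth is h_c = 5.63 + 1.31 = 6.94 m.
A = π(1.31)² = 5.39129 m².
Resultant F = γ·h_c·A = 12.3606 × 6.94 × 5.39129 = 462.479 kN.
I_c = πr⁴/4 = π × 1.31⁴/4 = 2.313 m⁴.
Centre of pressure: y_p = y_c + I_c/(y_c·A) = 6.94 + 2.313/(6.94 × 5.39129) = 6.94 + 0.0618192 = 7.00182 m along the plane.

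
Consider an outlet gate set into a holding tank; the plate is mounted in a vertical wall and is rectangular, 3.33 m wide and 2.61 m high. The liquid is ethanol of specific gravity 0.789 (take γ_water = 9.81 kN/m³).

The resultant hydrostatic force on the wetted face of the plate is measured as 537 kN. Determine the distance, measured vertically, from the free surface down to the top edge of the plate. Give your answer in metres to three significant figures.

γ = 0.789 × 9.81 = 7.74009 kN/m³.
A = 3.33 × 2.61 = 8.6913 m².
From F = γ·h_c·A, the centroid depth is h_c = 537/(7.74009 × 8.6913) = 7.98258 m.
The centroid lies 2.61/2 = 1.305 m below the top edge, so the top edge sits at h_top = 7.98258 − 1.305 = 6.67758 m below the surface.

d_top ≈ 6.68 m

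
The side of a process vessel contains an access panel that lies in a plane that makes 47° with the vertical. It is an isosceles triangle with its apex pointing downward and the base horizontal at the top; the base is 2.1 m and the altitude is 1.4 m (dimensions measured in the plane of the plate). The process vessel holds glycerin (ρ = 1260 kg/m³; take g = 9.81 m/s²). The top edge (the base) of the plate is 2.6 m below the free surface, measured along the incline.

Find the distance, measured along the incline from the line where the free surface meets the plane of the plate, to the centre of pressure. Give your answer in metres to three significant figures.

γ = ρg = 1260 × 9.81 / 1000 = 12.3606 kN/m³.
The plate makes 47° with the vertical, i.e. θ = 90° − 47° = 43° to the horizontal. Measuring y along the incline from the free-surface line, vertical depth h = y·sinθ with sinθ = 0.681998.
With the apex down, the centroid sits h/3 = 1.4/3 = 0.466667 m below the base (the top edge), so y_c = 2.6 + 0.466667 = 3.06667 m and h_c = 3.06667 × 0.681998 = 2.09146 m.
A = ½ × 2.1 × 1.4 = 1.47 m².
Resultant F = γ·h_c·A = 12.3606 × 2.09146 × 1.47 = 38.002 kN.
I_c = b·h³/36 = 2.1 × 1.4³/36 = 0.160067 m⁴.
Centre of pressure: y_p = y_c + I_c/(y_c·A) = 3.06667 + 0.160067/(3.06667 × 1.47) = 3.06667 + 0.0355073 = 3.10218 m along the plane.

y_p = 3.10 m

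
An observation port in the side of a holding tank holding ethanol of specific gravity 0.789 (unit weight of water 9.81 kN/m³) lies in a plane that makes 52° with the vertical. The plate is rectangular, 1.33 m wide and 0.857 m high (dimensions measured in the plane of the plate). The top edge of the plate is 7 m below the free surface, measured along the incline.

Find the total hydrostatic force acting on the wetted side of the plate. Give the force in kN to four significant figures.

γ = 0.789 × 9.81 = 7.74009 kN/m³.
The plate makes 52° with the vertical, i.e. θ = 90° − 52° = 38° to the horizontal. Measuring y along the incline from the free-surface line, vertical depth h = y·sinθ with sinθ = 0.615661.
The centroid lies 0.857/2 = 0.4285 m below the top edge, so y_c = 7 + 0.4285 = 7.4285 m and h_c = 7.4285 × 0.615661 = 4.57344 m.
A = 1.33 × 0.857 = 1.13981 m².
Resultant F = γ·h_c·A = 7.74009 × 4.57344 × 1.13981 = 40.3479 kN.

F ≈ 40.35 kN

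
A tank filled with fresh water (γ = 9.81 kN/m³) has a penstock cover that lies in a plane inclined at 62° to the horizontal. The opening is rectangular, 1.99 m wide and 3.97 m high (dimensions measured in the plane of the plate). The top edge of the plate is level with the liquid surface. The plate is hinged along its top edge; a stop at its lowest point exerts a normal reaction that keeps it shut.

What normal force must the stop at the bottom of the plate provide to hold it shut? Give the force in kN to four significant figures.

P ≈ 90.56 kN

γ = 9.81 kN/m³.
Let θ = 62° be the plate's angle to the horizontal; measure y along the incline from where the plane meets the free surface. Vertical depth h = y·sinθ with sinθ = 0.882948.
The centroid lies 3.97/2 = 1.985 m below the top edge, so y_c = 1.985 m and h_c = 1.985 × 0.882948 = 1.75265 m.
A = 1.99 × 3.97 = 7.9003 m².
Resultant F = γ·h_c·A = 9.81 × 1.75265 × 7.9003 = 135.834 kN.
I_c = b·h³/12 = 1.99 × 3.97³/12 = 10.3763 m⁴.
Centre of pressure: y_p = y_c + I_c/(y_c·A) = 1.985 + 10.3763/(1.985 × 7.9003) = 1.985 + 0.661665 = 2.64667 m along the plane.
The resultant acts 1.985 + 0.661665 = 2.64667 m (along the plate) below the hinge at the top edge, so the moment about the hinge is M = F × 2.64667 = 135.834 × 2.64667 = 359.508 kN·m.
A normal force at the bottom, 3.97 m from the hinge, must supply this moment: P = 359.508/3.97 = 90.5562 kN.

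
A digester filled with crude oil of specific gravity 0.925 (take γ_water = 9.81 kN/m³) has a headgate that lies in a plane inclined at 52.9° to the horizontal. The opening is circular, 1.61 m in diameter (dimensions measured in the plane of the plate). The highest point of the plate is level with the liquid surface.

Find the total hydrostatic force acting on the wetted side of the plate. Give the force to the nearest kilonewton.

F ≈ 12 kN

γ = 0.925 × 9.81 = 9.07425 kN/m³.
Let θ = 52.9° be the plate's angle to the horizontal; measure y along the incline from where the plane meets the free surface. Vertical depth h = y·sinθ with sinθ = 0.797584.
The centroid is at the centre, 0.805 m below the top of the plate, so y_c = 0.805 m and h_c = 0.805 × 0.797584 = 0.642055 m.
A = π(0.805)² = 2.03583 m².
Resultant F = γ·h_c·A = 9.07425 × 0.642055 × 2.03583 = 11.8611 kN.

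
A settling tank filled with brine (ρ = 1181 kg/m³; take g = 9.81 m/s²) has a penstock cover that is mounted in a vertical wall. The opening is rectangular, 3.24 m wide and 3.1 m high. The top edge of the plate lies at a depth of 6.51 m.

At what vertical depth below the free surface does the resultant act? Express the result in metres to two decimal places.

h_p = 8.16 m

γ = ρg = 1181 × 9.81 / 1000 = 11.58561 kN/m³.
The centroid lies 3.1/2 = 1.55 m below the top edge, so the centroid depth is h_c = 6.51 + 1.55 = 8.06 m.
A = 3.24 × 3.1 = 10.044 m².
Resultant F = γ·h_c·A = 11.58561 × 8.06 × 10.044 = 937.909 kN.
I_c = b·h³/12 = 3.24 × 3.1³/12 = 8.04357 m⁴.
Centre of pressure: y_p = y_c + I_c/(y_c·A) = 8.06 + 8.04357/(8.06 × 10.044) = 8.06 + 0.099359 = 8.15936 m along the plane.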